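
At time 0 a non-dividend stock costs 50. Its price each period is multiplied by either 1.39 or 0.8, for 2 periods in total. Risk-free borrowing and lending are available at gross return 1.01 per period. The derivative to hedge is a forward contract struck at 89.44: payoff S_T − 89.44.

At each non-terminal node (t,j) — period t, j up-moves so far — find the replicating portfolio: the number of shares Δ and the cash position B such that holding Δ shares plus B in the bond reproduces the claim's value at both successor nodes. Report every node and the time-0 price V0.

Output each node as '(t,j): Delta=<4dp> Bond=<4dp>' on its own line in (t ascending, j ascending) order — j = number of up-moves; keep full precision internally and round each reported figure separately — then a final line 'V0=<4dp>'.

Under the risk-neutral measure, an up-move has probability p* = (R−d)/(u−d) = 0.3559 and values discount at R = 1.01.
Terminal values V(2,·): V(2,0)=-57.4400, V(2,1)=-33.8400, V(2,2)=7.1650
(1,0): S=40.0000. Δ = (V_up−V_dn)/(S_up−S_dn) = (-33.8400−-57.4400)/(55.6000−32.0000) = 1.0000. V = [p*·-33.8400 + (1−p*)·-57.4400]/1.01 = -48.5545. B = V − Δ·S = -88.5545.
(1,1): S=69.5000. Δ = (V_up−V_dn)/(S_up−S_dn) = (7.1650−-33.8400)/(96.6050−55.6000) = 1.0000. V = [p*·7.1650 + (1−p*)·-33.8400]/1.01 = -19.0545. B = V − Δ·S = -88.5545.
(0,0): S=50.0000. Δ = (V_up−V_dn)/(S_up−S_dn) = (-19.0545−-48.5545)/(69.5000−40.0000) = 1.0000. V = [p*·-19.0545 + (1−p*)·-48.5545]/1.01 = -37.6777. B = V − Δ·S = -87.6777.
Root portfolio cost Δ·50+B reproduces V0=-37.6777.

(0,0): Delta=1.0000 Bond=-87.6777
(1,0): Delta=1.0000 Bond=-88.5545
(1,1): Delta=1.0000 Bond=-88.5545
V0=-37.6777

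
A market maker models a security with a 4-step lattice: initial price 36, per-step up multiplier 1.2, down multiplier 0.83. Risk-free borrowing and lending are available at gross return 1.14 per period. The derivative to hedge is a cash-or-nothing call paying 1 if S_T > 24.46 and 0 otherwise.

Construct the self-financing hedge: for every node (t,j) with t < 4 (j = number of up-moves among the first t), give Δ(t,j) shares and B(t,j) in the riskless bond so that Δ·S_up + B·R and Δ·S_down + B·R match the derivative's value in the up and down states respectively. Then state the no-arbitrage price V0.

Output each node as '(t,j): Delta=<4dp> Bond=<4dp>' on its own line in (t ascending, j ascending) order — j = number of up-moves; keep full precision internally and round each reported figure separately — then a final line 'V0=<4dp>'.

(0,0): Delta=0.0002 Bond=0.5839
(1,0): Delta=0.0018 Bond=0.6174
(1,1): Delta=0.0000 Bond=0.6750
(2,0): Delta=0.0155 Bond=0.3648
(2,1): Delta=0.0000 Bond=0.7695
(2,2): Delta=0.0000 Bond=0.7695
(3,0): Delta=0.1313 Bond=-1.9678
(3,1): Delta=0.0000 Bond=0.8772
(3,2): Delta=0.0000 Bond=0.8772
(3,3): Delta=0.0000 Bond=0.8772
V0=0.5917

No-arbitrage ⇒ martingale measure with p* = (R−d)/(u−d) = 0.8378.
Payoff layer (t=4): V(4,0)=0.0000, V(4,1)=1.0000, V(4,2)=1.0000, V(4,3)=1.0000, V(4,4)=1.0000
  t=3,j=0: stock 20.5843 → up 24.7012 (V=1.0000), down 17.0850 (V=0.0000). Price 0.7349; hedge Δ=0.1313, bond B=-1.9678.
  t=3,j=1: stock 29.7605 → up 35.7126 (V=1.0000), down 24.7012 (V=1.0000). Price 0.8772; hedge Δ=0.0000, bond B=0.8772.
  t=3,j=2: stock 43.0272 → up 51.6326 (V=1.0000), down 35.7126 (V=1.0000). Price 0.8772; hedge Δ=0.0000, bond B=0.8772.
  t=3,j=3: stock 62.2080 → up 74.6496 (V=1.0000), down 51.6326 (V=1.0000). Price 0.8772; hedge Δ=0.0000, bond B=0.8772.
  t=2,j=0: stock 24.8004 → up 29.7605 (V=0.8772), down 20.5843 (V=0.7349). Price 0.7492; hedge Δ=0.0155, bond B=0.3648.
  t=2,j=1: stock 35.8560 → up 43.0272 (V=0.8772), down 29.7605 (V=0.8772). Price 0.7695; hedge Δ=0.0000, bond B=0.7695.
  t=2,j=2: stock 51.8400 → up 62.2080 (V=0.8772), down 43.0272 (V=0.8772). Price 0.7695; hedge Δ=0.0000, bond B=0.7695.
  t=1,j=0: stock 29.8800 → up 35.8560 (V=0.7695), down 24.8004 (V=0.7492). Price 0.6721; hedge Δ=0.0018, bond B=0.6174.
  t=1,j=1: stock 43.2000 → up 51.8400 (V=0.7695), down 35.8560 (V=0.7695). Price 0.6750; hedge Δ=0.0000, bond B=0.6750.
  t=0,j=0: stock 36.0000 → up 43.2000 (V=0.6750), down 29.8800 (V=0.6721). Price 0.5917; hedge Δ=0.0002, bond B=0.5839.
Self-financing check: at every node Δ·S+B equals the discounted successor values.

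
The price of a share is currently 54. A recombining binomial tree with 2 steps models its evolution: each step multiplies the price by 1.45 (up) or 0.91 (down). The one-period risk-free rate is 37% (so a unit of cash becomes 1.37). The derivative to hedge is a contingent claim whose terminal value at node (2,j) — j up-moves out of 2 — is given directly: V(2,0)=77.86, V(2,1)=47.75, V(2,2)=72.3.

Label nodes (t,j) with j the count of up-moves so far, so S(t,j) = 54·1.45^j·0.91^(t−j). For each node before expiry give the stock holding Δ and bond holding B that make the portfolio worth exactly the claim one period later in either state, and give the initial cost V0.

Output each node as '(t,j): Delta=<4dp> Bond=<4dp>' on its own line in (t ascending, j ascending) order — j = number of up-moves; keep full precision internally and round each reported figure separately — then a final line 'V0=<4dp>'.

(0,0): Delta=0.4118 Bond=13.0458
(1,0): Delta=-1.1347 Bond=93.8693
(1,1): Delta=0.5806 Bond=4.6560
V0=35.2846

No-arbitrage ⇒ martingale measure with p* = (R−d)/(u−d) = 0.8519.
Payoff layer (t=2): V(2,0)=77.8600, V(2,1)=47.7500, V(2,2)=72.3000
(1,0): S=49.1400. Δ = (V_up−V_dn)/(S_up−S_dn) = (47.7500−77.8600)/(71.2530−44.7174) = -1.1347. V = [p*·47.7500 + (1−p*)·77.8600]/1.37 = 38.1100. B = V − Δ·S = 93.8693.
(1,1): S=78.3000. Δ = (V_up−V_dn)/(S_up−S_dn) = (72.3000−47.7500)/(113.5350−71.2530) = 0.5806. V = [p*·72.3000 + (1−p*)·47.7500]/1.37 = 50.1190. B = V − Δ·S = 4.6560.
(0,0): S=54.0000. Δ = (V_up−V_dn)/(S_up−S_dn) = (50.1190−38.1100)/(78.3000−49.1400) = 0.4118. V = [p*·50.1190 + (1−p*)·38.1100]/1.37 = 35.2846. B = V − Δ·S = 13.0458.
Check: Δ(0,0)·S0 + B(0,0) = 35.2846 = V0.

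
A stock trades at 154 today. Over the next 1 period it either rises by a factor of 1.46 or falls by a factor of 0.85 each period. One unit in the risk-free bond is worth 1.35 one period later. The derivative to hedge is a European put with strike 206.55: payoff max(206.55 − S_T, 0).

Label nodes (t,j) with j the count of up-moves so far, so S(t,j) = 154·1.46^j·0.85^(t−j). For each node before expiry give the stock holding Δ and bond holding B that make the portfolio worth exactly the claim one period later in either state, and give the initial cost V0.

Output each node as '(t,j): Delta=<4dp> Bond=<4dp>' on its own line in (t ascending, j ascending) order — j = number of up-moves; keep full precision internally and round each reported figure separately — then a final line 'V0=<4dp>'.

Since d<R<u, set p* = (R−d)/(u−d) = 0.8197; price each node as the discounted p*-expectation of its children.
Terminal payoffs: V(1,0)=75.6500, V(1,1)=0.0000
  t=0,j=0: stock 154.0000 → up 224.8400 (V=0.0000), down 130.9000 (V=75.6500). Price 10.1050; hedge Δ=-0.8053, bond B=134.1214.
Self-financing check: at every node Δ·S+B equals the discounted successor values.

(0,0): Delta=-0.8053 Bond=134.1214
V0=10.1050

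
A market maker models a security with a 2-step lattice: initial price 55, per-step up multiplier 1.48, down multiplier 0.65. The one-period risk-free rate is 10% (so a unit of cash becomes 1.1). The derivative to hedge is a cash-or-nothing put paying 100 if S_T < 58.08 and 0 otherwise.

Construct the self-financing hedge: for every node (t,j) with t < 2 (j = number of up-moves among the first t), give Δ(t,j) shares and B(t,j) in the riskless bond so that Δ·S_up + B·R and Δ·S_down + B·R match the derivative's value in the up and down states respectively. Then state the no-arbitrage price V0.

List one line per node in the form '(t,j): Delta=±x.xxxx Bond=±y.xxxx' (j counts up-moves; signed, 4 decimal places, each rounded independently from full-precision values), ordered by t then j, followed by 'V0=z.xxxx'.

Since d<R<u, set p* = (R−d)/(u−d) = 0.5422; price each node as the discounted p*-expectation of its children.
At expiry t=2: V(2,0)=100.0000, V(2,1)=100.0000, V(2,2)=0.0000
  t=1,j=0: stock 35.7500 → up 52.9100 (V=100.0000), down 23.2375 (V=100.0000). Price 90.9091; hedge Δ=0.0000, bond B=90.9091.
  t=1,j=1: stock 81.4000 → up 120.4720 (V=0.0000), down 52.9100 (V=100.0000). Price 41.6210; hedge Δ=-1.4801, bond B=162.1030.
  t=0,j=0: stock 55.0000 → up 81.4000 (V=41.6210), down 35.7500 (V=90.9091). Price 58.3515; hedge Δ=-1.0797, bond B=117.7347.
The time-0 hedge costs 58.3515, which is the no-arbitrage price.

(0,0): Delta=-1.0797 Bond=117.7347
(1,0): Delta=0.0000 Bond=90.9091
(1,1): Delta=-1.4801 Bond=162.1030
V0=58.3515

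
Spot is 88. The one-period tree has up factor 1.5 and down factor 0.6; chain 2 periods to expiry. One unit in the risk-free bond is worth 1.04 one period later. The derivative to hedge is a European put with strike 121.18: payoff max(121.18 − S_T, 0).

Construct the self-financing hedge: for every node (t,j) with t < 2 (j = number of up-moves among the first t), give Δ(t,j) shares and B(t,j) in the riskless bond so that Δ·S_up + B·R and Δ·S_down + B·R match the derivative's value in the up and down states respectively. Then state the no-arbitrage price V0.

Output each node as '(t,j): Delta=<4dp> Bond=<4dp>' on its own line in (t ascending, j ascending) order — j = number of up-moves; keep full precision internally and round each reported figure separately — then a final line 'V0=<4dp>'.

Risk-neutral probability p* = (R−d)/(u−d) = (1.04−0.6)/(1.5−0.6) = 0.4889.
Payoff layer (t=2): V(2,0)=89.5000, V(2,1)=41.9800, V(2,2)=0.0000
Node (1,0) S=52.8000: V=(p*·41.9800+(1−p*)·89.5000)/1.04=63.7192; Δ=(41.9800−89.5000)/(79.2000−31.6800)=-1.0000; B=V−Δ·S=116.5192
Node (1,1) S=132.0000: V=(p*·0.0000+(1−p*)·41.9800)/1.04=20.6312; Δ=(0.0000−41.9800)/(198.0000−79.2000)=-0.3534; B=V−Δ·S=67.2756
Node (0,0) S=88.0000: V=(p*·20.6312+(1−p*)·63.7192)/1.04=41.0134; Δ=(20.6312−63.7192)/(132.0000−52.8000)=-0.5440; B=V−Δ·S=88.8890
Self-financing check: at every node Δ·S+B equals the discounted successor values.

(0,0): Delta=-0.5440 Bond=88.8890
(1,0): Delta=-1.0000 Bond=116.5192
(1,1): Delta=-0.3534 Bond=67.2756
V0=41.0134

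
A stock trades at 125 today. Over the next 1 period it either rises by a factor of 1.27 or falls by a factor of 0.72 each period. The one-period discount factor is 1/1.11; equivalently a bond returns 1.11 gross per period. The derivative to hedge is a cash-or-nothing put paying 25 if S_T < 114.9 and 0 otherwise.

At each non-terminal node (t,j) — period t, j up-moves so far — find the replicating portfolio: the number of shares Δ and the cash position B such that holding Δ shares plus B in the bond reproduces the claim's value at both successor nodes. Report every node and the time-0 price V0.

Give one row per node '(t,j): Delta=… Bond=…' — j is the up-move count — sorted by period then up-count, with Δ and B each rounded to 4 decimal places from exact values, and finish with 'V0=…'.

(0,0): Delta=-0.3636 Bond=52.0066
V0=6.5520

Risk-neutral probability p* = (R−d)/(u−d) = (1.11−0.72)/(1.27−0.72) = 0.7091.
Terminal values V(1,·): V(1,0)=25.0000, V(1,1)=0.0000
  t=0,j=0: stock 125.0000 → up 158.7500 (V=0.0000), down 90.0000 (V=25.0000). Price 6.5520; hedge Δ=-0.3636, bond B=52.0066.
Root portfolio cost Δ·125+B reproduces V0=6.5520.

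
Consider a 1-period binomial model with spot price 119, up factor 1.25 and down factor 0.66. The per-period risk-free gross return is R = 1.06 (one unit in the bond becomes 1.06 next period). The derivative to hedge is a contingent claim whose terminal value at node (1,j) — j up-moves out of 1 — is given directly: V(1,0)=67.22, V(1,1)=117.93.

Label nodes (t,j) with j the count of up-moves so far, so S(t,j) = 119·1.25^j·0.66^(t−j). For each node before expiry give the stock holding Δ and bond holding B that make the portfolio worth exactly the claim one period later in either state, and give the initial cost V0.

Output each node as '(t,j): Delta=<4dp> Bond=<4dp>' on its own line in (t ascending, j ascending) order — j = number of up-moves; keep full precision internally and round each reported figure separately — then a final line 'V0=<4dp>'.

The replicating-portfolio and risk-neutral prices coincide; use p* = (1.06−0.66)/(1.25−0.66) = 0.6780 for the latter.
Terminal values V(1,·): V(1,0)=67.2200, V(1,1)=117.9300
  t=0,j=0: stock 119.0000 → up 148.7500 (V=117.9300), down 78.5400 (V=67.2200). Price 95.8487; hedge Δ=0.7223, bond B=9.8996.
Check: Δ(0,0)·S0 + B(0,0) = 95.8487 = V0.

(0,0): Delta=0.7223 Bond=9.8996
V0=95.8487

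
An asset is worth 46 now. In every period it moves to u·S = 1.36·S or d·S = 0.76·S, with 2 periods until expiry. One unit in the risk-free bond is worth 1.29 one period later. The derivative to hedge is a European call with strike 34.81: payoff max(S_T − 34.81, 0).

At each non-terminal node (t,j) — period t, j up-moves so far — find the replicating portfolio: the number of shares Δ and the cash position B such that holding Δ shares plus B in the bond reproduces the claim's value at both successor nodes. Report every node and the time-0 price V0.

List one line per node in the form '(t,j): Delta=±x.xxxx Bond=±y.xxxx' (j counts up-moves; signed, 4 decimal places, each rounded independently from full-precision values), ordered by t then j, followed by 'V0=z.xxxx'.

The replicating-portfolio and risk-neutral prices coincide; use p* = (1.29−0.76)/(1.36−0.76) = 0.8833 for the latter.
Payoff layer (t=2): V(2,0)=0.0000, V(2,1)=12.7356, V(2,2)=50.2716
(1,0): S=34.9600. Δ = (V_up−V_dn)/(S_up−S_dn) = (12.7356−0.0000)/(47.5456−26.5696) = 0.6072. V = [p*·12.7356 + (1−p*)·0.0000]/1.29 = 8.7208. B = V − Δ·S = -12.5052.
(1,1): S=62.5600. Δ = (V_up−V_dn)/(S_up−S_dn) = (50.2716−12.7356)/(85.0816−47.5456) = 1.0000. V = [p*·50.2716 + (1−p*)·12.7356]/1.29 = 35.5755. B = V − Δ·S = -26.9845.
(0,0): S=46.0000. Δ = (V_up−V_dn)/(S_up−S_dn) = (35.5755−8.7208)/(62.5600−34.9600) = 0.9730. V = [p*·35.5755 + (1−p*)·8.7208]/1.29 = 25.1492. B = V − Δ·S = -19.6087.
Each (Δ,B) replicates both successor values, so the strategy is self-financing and V0 is arbitrage-free.

(0,0): Delta=0.9730 Bond=-19.6087
(1,0): Delta=0.6072 Bond=-12.5052
(1,1): Delta=1.0000 Bond=-26.9845
V0=25.1492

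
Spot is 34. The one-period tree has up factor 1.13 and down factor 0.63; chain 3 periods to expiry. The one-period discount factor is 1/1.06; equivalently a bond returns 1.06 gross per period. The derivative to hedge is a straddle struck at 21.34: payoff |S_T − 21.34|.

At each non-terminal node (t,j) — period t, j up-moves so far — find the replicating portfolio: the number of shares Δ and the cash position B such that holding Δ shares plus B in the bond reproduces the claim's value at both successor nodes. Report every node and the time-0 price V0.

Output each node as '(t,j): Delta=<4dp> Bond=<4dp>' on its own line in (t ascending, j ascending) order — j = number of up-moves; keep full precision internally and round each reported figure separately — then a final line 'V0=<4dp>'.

(0,0): Delta=0.8326 Bond=-11.6487
(1,0): Delta=-0.0893 Bond=7.3981
(1,1): Delta=0.9162 Bond=-15.5621
(2,0): Delta=-1.0000 Bond=20.1321
(2,1): Delta=-0.0066 Bond=5.8413
(2,2): Delta=1.0000 Bond=-20.1321
V0=16.6589

Risk-neutral probability p* = (R−d)/(u−d) = (1.06−0.63)/(1.13−0.63) = 0.8600.
Terminal payoffs: V(3,0)=12.8384, V(3,1)=6.0911, V(3,2)=6.0112, V(3,3)=27.7185
Node (2,0) S=13.4946: V=(p*·6.0911+(1−p*)·12.8384)/1.06=6.6375; Δ=(6.0911−12.8384)/(15.2489−8.5016)=-1.0000; B=V−Δ·S=20.1321
Node (2,1) S=24.2046: V=(p*·6.0112+(1−p*)·6.0911)/1.06=5.6815; Δ=(6.0112−6.0911)/(27.3512−15.2489)=-0.0066; B=V−Δ·S=5.8413
Node (2,2) S=43.4146: V=(p*·27.7185+(1−p*)·6.0112)/1.06=23.2825; Δ=(27.7185−6.0112)/(49.0585−27.3512)=1.0000; B=V−Δ·S=-20.1321
Node (1,0) S=21.4200: V=(p*·5.6815+(1−p*)·6.6375)/1.06=5.4862; Δ=(5.6815−6.6375)/(24.2046−13.4946)=-0.0893; B=V−Δ·S=7.3981
Node (1,1) S=38.4200: V=(p*·23.2825+(1−p*)·5.6815)/1.06=19.6400; Δ=(23.2825−5.6815)/(43.4146−24.2046)=0.9162; B=V−Δ·S=-15.5621
Node (0,0) S=34.0000: V=(p*·19.6400+(1−p*)·5.4862)/1.06=16.6589; Δ=(19.6400−5.4862)/(38.4200−21.4200)=0.8326; B=V−Δ·S=-11.6487
Check: Δ(0,0)·S0 + B(0,0) = 16.6589 = V0.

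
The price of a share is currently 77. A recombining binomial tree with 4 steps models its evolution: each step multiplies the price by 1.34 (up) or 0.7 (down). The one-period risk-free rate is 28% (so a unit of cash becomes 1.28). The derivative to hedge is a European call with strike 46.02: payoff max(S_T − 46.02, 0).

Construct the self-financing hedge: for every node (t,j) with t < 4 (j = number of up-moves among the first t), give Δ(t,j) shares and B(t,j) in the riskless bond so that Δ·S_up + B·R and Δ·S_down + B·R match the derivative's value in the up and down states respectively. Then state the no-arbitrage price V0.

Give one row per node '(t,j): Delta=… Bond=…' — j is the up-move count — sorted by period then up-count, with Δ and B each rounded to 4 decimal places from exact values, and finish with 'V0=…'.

Risk-neutral probability p* = (R−d)/(u−d) = (1.28−0.7)/(1.34−0.7) = 0.9062.
At expiry t=4: V(4,0)=0.0000, V(4,1)=0.0000, V(4,2)=21.7280, V(4,3)=83.6690, V(4,4)=202.2418
Node (3,0) S=26.4110: V=(p*·0.0000+(1−p*)·0.0000)/1.28=0.0000; Δ=(0.0000−0.0000)/(35.3907−18.4877)=0.0000; B=V−Δ·S=0.0000
Node (3,1) S=50.5582: V=(p*·21.7280+(1−p*)·0.0000)/1.28=15.3836; Δ=(21.7280−0.0000)/(67.7480−35.3907)=0.6715; B=V−Δ·S=-18.5664
Node (3,2) S=96.7828: V=(p*·83.6690+(1−p*)·21.7280)/1.28=60.8297; Δ=(83.6690−21.7280)/(129.6890−67.7480)=1.0000; B=V−Δ·S=-35.9531
Node (3,3) S=185.2700: V=(p*·202.2418+(1−p*)·83.6690)/1.28=149.3169; Δ=(202.2418−83.6690)/(248.2618−129.6890)=1.0000; B=V−Δ·S=-35.9531
Node (2,0) S=37.7300: V=(p*·15.3836+(1−p*)·0.0000)/1.28=10.8917; Δ=(15.3836−0.0000)/(50.5582−26.4110)=0.6371; B=V−Δ·S=-13.1452
Node (2,1) S=72.2260: V=(p*·60.8297+(1−p*)·15.3836)/1.28=44.1946; Δ=(60.8297−15.3836)/(96.7828−50.5582)=0.9832; B=V−Δ·S=-26.8149
Node (2,2) S=138.2612: V=(p*·149.3169+(1−p*)·60.8297)/1.28=110.1728; Δ=(149.3169−60.8297)/(185.2700−96.7828)=1.0000; B=V−Δ·S=-28.0884
Node (1,0) S=53.9000: V=(p*·44.1946+(1−p*)·10.8917)/1.28=32.0879; Δ=(44.1946−10.8917)/(72.2260−37.7300)=0.9654; B=V−Δ·S=-19.9480
Node (1,1) S=103.1800: V=(p*·110.1728+(1−p*)·44.1946)/1.28=81.2401; Δ=(110.1728−44.1946)/(138.2612−72.2260)=0.9991; B=V−Δ·S=-21.8508
Node (0,0) S=77.0000: V=(p*·81.2401+(1−p*)·32.0879)/1.28=59.8688; Δ=(81.2401−32.0879)/(103.1800−53.9000)=0.9974; B=V−Δ·S=-16.9316
The time-0 hedge costs 59.8688, which is the no-arbitrage price.

(0,0): Delta=0.9974 Bond=-16.9316
(1,0): Delta=0.9654 Bond=-19.9480
(1,1): Delta=0.9991 Bond=-21.8508
(2,0): Delta=0.6371 Bond=-13.1452
(2,1): Delta=0.9832 Bond=-26.8149
(2,2): Delta=1.0000 Bond=-28.0884
(3,0): Delta=0.0000 Bond=0.0000
(3,1): Delta=0.6715 Bond=-18.5664
(3,2): Delta=1.0000 Bond=-35.9531
(3,3): Delta=1.0000 Bond=-35.9531
V0=59.8688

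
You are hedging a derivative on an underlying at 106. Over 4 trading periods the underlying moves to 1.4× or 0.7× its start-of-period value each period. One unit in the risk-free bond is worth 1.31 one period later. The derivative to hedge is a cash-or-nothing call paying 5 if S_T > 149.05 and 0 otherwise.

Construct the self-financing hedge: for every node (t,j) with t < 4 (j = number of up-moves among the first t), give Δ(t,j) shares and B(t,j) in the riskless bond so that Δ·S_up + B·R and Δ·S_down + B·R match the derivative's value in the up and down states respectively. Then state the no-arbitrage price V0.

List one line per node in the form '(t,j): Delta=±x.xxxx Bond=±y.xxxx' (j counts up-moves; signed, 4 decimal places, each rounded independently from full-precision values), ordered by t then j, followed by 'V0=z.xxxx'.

Risk-neutral probability p* = (R−d)/(u−d) = (1.31−0.7)/(1.4−0.7) = 0.8714.
Payoff layer (t=4): V(4,0)=0.0000, V(4,1)=0.0000, V(4,2)=0.0000, V(4,3)=5.0000, V(4,4)=5.0000
Node (3,0) S=36.3580: V=(p*·0.0000+(1−p*)·0.0000)/1.31=0.0000; Δ=(0.0000−0.0000)/(50.9012−25.4506)=0.0000; B=V−Δ·S=0.0000
Node (3,1) S=72.7160: V=(p*·0.0000+(1−p*)·0.0000)/1.31=0.0000; Δ=(0.0000−0.0000)/(101.8024−50.9012)=0.0000; B=V−Δ·S=0.0000
Node (3,2) S=145.4320: V=(p*·5.0000+(1−p*)·0.0000)/1.31=3.3261; Δ=(5.0000−0.0000)/(203.6048−101.8024)=0.0491; B=V−Δ·S=-3.8168
Node (3,3) S=290.8640: V=(p*·5.0000+(1−p*)·5.0000)/1.31=3.8168; Δ=(5.0000−5.0000)/(407.2096−203.6048)=0.0000; B=V−Δ·S=3.8168
Node (2,0) S=51.9400: V=(p*·0.0000+(1−p*)·0.0000)/1.31=0.0000; Δ=(0.0000−0.0000)/(72.7160−36.3580)=0.0000; B=V−Δ·S=0.0000
Node (2,1) S=103.8800: V=(p*·3.3261+(1−p*)·0.0000)/1.31=2.2125; Δ=(3.3261−0.0000)/(145.4320−72.7160)=0.0457; B=V−Δ·S=-2.5390
Node (2,2) S=207.7600: V=(p*·3.8168+(1−p*)·3.3261)/1.31=2.8654; Δ=(3.8168−3.3261)/(290.8640−145.4320)=0.0034; B=V−Δ·S=2.1644
Node (1,0) S=74.2000: V=(p*·2.2125+(1−p*)·0.0000)/1.31=1.4718; Δ=(2.2125−0.0000)/(103.8800−51.9400)=0.0426; B=V−Δ·S=-1.6890
Node (1,1) S=148.4000: V=(p*·2.8654+(1−p*)·2.2125)/1.31=2.1233; Δ=(2.8654−2.2125)/(207.7600−103.8800)=0.0063; B=V−Δ·S=1.1906
Node (0,0) S=106.0000: V=(p*·2.1233+(1−p*)·1.4718)/1.31=1.5569; Δ=(2.1233−1.4718)/(148.4000−74.2000)=0.0088; B=V−Δ·S=0.6262
Each (Δ,B) replicates both successor values, so the strategy is self-financing and V0 is arbitrage-free.

(0,0): Delta=0.0088 Bond=0.6262
(1,0): Delta=0.0426 Bond=-1.6890
(1,1): Delta=0.0063 Bond=1.1906
(2,0): Delta=0.0000 Bond=0.0000
(2,1): Delta=0.0457 Bond=-2.5390
(2,2): Delta=0.0034 Bond=2.1644
(3,0): Delta=0.0000 Bond=0.0000
(3,1): Delta=0.0000 Bond=0.0000
(3,2): Delta=0.0491 Bond=-3.8168
(3,3): Delta=0.0000 Bond=3.8168
V0=1.5569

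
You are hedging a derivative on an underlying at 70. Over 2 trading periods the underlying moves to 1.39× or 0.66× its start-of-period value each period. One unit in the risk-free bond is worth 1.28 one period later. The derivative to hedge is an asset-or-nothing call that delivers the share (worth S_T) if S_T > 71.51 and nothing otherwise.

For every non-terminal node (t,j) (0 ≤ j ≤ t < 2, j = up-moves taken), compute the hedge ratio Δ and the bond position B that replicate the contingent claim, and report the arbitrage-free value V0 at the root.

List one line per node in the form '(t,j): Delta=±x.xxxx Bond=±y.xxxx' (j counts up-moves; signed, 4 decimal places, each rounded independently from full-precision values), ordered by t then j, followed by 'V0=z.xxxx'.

(0,0): Delta=1.7562 Bond=-63.3866
(1,0): Delta=0.0000 Bond=0.0000
(1,1): Delta=1.9041 Bond=-95.5298
V0=59.5450

Under the risk-neutral measure, an up-move has probability p* = (R−d)/(u−d) = 0.8493 and values discount at R = 1.28.
At expiry t=2: V(2,0)=0.0000, V(2,1)=0.0000, V(2,2)=135.2470
Node (1,0) S=46.2000: V=(p*·0.0000+(1−p*)·0.0000)/1.28=0.0000; Δ=(0.0000−0.0000)/(64.2180−30.4920)=0.0000; B=V−Δ·S=0.0000
Node (1,1) S=97.3000: V=(p*·135.2470+(1−p*)·0.0000)/1.28=89.7401; Δ=(135.2470−0.0000)/(135.2470−64.2180)=1.9041; B=V−Δ·S=-95.5298
Node (0,0) S=70.0000: V=(p*·89.7401+(1−p*)·0.0000)/1.28=59.5450; Δ=(89.7401−0.0000)/(97.3000−46.2000)=1.7562; B=V−Δ·S=-63.3866
Self-financing check: at every node Δ·S+B equals the discounted successor values.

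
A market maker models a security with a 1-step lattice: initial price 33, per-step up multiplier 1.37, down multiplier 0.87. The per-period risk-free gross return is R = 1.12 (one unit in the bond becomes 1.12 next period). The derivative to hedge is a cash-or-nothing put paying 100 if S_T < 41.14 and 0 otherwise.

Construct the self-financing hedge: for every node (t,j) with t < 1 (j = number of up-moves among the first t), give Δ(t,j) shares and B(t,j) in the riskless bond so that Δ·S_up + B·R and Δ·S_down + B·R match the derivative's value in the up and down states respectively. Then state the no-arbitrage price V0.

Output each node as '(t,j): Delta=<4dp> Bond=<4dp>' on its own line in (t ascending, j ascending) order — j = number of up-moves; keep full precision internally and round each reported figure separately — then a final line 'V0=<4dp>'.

Risk-neutral probability p* = (R−d)/(u−d) = (1.12−0.87)/(1.37−0.87) = 0.5000.
Terminal payoffs: V(1,0)=100.0000, V(1,1)=0.0000
  t=0,j=0: stock 33.0000 → up 45.2100 (V=0.0000), down 28.7100 (V=100.0000). Price 44.6429; hedge Δ=-6.0606, bond B=244.6429.
Each (Δ,B) replicates both successor values, so the strategy is self-financing and V0 is arbitrage-free.

(0,0): Delta=-6.0606 Bond=244.6429
V0=44.6429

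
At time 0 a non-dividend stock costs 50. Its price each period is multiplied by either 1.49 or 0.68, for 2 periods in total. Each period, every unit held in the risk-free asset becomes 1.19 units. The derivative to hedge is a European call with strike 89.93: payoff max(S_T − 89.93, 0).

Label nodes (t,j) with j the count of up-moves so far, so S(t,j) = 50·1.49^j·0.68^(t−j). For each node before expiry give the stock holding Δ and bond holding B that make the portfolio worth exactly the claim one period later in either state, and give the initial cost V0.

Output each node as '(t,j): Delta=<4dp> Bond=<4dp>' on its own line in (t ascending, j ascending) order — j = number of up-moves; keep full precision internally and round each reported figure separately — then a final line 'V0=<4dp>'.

Since d<R<u, set p* = (R−d)/(u−d) = 0.6296; price each node as the discounted p*-expectation of its children.
Terminal payoffs: V(2,0)=0.0000, V(2,1)=0.0000, V(2,2)=21.0750
(1,0): S=34.0000. Δ = (V_up−V_dn)/(S_up−S_dn) = (0.0000−0.0000)/(50.6600−23.1200) = 0.0000. V = [p*·0.0000 + (1−p*)·0.0000]/1.19 = 0.0000. B = V − Δ·S = 0.0000.
(1,1): S=74.5000. Δ = (V_up−V_dn)/(S_up−S_dn) = (21.0750−0.0000)/(111.0050−50.6600) = 0.3492. V = [p*·21.0750 + (1−p*)·0.0000]/1.19 = 11.1508. B = V − Δ·S = -14.8677.
(0,0): S=50.0000. Δ = (V_up−V_dn)/(S_up−S_dn) = (11.1508−0.0000)/(74.5000−34.0000) = 0.2753. V = [p*·11.1508 + (1−p*)·0.0000]/1.19 = 5.8999. B = V − Δ·S = -7.8665.
The time-0 hedge costs 5.8999, which is the no-arbitrage price.

(0,0): Delta=0.2753 Bond=-7.8665
(1,0): Delta=0.0000 Bond=0.0000
(1,1): Delta=0.3492 Bond=-14.8677
V0=5.8999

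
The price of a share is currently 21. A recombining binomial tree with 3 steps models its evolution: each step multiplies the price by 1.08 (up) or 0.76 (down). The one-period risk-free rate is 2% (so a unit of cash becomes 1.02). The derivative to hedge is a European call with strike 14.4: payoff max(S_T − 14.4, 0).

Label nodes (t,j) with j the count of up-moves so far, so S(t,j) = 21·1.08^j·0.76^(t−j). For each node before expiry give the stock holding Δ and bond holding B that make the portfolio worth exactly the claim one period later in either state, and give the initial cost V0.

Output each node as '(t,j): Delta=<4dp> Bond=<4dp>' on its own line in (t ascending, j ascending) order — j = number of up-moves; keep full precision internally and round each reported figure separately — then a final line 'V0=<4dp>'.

(0,0): Delta=0.9238 Bond=-11.8326
(1,0): Delta=0.6575 Bond=-7.8192
(1,1): Delta=0.9671 Bond=-13.0501
(2,0): Delta=0.0000 Bond=0.0000
(2,1): Delta=0.7643 Bond=-9.8161
(2,2): Delta=1.0000 Bond=-14.1176
V0=7.5677

No-arbitrage ⇒ martingale measure with p* = (R−d)/(u−d) = 0.8125.
Payoff layer (t=3): V(3,0)=0.0000, V(3,1)=0.0000, V(3,2)=4.2157, V(3,3)=12.0540
  t=2,j=0: stock 12.1296 → up 13.1000 (V=0.0000), down 9.2185 (V=0.0000). Price 0.0000; hedge Δ=0.0000, bond B=0.0000.
  t=2,j=1: stock 17.2368 → up 18.6157 (V=4.2157), down 13.1000 (V=0.0000). Price 3.3581; hedge Δ=0.7643, bond B=-9.8161.
  t=2,j=2: stock 24.4944 → up 26.4540 (V=12.0540), down 18.6157 (V=4.2157). Price 10.3768; hedge Δ=1.0000, bond B=-14.1176.
  t=1,j=0: stock 15.9600 → up 17.2368 (V=3.3581), down 12.1296 (V=0.0000). Price 2.6750; hedge Δ=0.6575, bond B=-7.8192.
  t=1,j=1: stock 22.6800 → up 24.4944 (V=10.3768), down 17.2368 (V=3.3581). Price 8.8831; hedge Δ=0.9671, bond B=-13.0501.
  t=0,j=0: stock 21.0000 → up 22.6800 (V=8.8831), down 15.9600 (V=2.6750). Price 7.5677; hedge Δ=0.9238, bond B=-11.8326.
Each (Δ,B) replicates both successor values, so the strategy is self-financing and V0 is arbitrage-free.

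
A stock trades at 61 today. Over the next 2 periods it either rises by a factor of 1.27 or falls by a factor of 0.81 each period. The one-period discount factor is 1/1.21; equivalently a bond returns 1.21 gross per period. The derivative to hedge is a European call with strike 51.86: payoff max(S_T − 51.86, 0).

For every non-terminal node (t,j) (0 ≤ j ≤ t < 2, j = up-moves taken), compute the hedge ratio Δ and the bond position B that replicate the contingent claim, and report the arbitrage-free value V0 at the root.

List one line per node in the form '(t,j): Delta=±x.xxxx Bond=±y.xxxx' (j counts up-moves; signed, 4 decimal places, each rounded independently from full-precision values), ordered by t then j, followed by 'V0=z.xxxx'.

Since d<R<u, set p* = (R−d)/(u−d) = 0.8696; price each node as the discounted p*-expectation of its children.
Terminal payoffs: V(2,0)=0.0000, V(2,1)=10.8907, V(2,2)=46.5269
  t=1,j=0: stock 49.4100 → up 62.7507 (V=10.8907), down 40.0221 (V=0.0000). Price 7.8266; hedge Δ=0.4792, bond B=-15.8488.
  t=1,j=1: stock 77.4700 → up 98.3869 (V=46.5269), down 62.7507 (V=10.8907). Price 34.6105; hedge Δ=1.0000, bond B=-42.8595.
  t=0,j=0: stock 61.0000 → up 77.4700 (V=34.6105), down 49.4100 (V=7.8266). Price 25.7165; hedge Δ=0.9545, bond B=-32.5094.
Check: Δ(0,0)·S0 + B(0,0) = 25.7165 = V0.

(0,0): Delta=0.9545 Bond=-32.5094
(1,0): Delta=0.4792 Bond=-15.8488
(1,1): Delta=1.0000 Bond=-42.8595
V0=25.7165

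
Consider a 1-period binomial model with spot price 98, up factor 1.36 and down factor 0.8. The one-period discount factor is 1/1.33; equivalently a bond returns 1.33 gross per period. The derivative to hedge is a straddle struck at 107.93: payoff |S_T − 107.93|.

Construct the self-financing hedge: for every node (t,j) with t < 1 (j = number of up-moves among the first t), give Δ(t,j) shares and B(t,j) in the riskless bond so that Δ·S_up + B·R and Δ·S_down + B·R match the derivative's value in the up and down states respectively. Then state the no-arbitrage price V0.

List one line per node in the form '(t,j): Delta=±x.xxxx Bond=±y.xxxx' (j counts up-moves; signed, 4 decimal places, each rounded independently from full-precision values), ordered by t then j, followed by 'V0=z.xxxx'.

No-arbitrage ⇒ martingale measure with p* = (R−d)/(u−d) = 0.9464.
Payoff layer (t=1): V(1,0)=29.5300, V(1,1)=25.3500
Node (0,0) S=98.0000: V=(p*·25.3500+(1−p*)·29.5300)/1.33=19.2285; Δ=(25.3500−29.5300)/(133.2800−78.4000)=-0.0762; B=V−Δ·S=26.6928
Each (Δ,B) replicates both successor values, so the strategy is self-financing and V0 is arbitrage-free.

(0,0): Delta=-0.0762 Bond=26.6928
V0=19.2285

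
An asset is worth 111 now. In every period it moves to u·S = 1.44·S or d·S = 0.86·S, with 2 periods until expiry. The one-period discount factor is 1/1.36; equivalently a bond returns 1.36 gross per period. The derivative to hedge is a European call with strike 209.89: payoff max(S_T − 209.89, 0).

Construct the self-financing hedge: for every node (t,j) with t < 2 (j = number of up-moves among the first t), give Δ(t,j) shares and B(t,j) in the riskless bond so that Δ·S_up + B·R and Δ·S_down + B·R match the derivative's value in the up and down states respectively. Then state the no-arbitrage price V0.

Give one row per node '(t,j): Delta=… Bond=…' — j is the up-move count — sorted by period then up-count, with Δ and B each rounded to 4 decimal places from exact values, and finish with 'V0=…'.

Since d<R<u, set p* = (R−d)/(u−d) = 0.8621; price each node as the discounted p*-expectation of its children.
At expiry t=2: V(2,0)=0.0000, V(2,1)=0.0000, V(2,2)=20.2796
  t=1,j=0: stock 95.4600 → up 137.4624 (V=0.0000), down 82.0956 (V=0.0000). Price 0.0000; hedge Δ=0.0000, bond B=0.0000.
  t=1,j=1: stock 159.8400 → up 230.1696 (V=20.2796), down 137.4624 (V=0.0000). Price 12.8547; hedge Δ=0.2187, bond B=-22.1101.
  t=0,j=0: stock 111.0000 → up 159.8400 (V=12.8547), down 95.4600 (V=0.0000). Price 8.1483; hedge Δ=0.1997, bond B=-14.0150.
Each (Δ,B) replicates both successor values, so the strategy is self-financing and V0 is arbitrage-free.

(0,0): Delta=0.1997 Bond=-14.0150
(1,0): Delta=0.0000 Bond=0.0000
(1,1): Delta=0.2187 Bond=-22.1101
V0=8.1483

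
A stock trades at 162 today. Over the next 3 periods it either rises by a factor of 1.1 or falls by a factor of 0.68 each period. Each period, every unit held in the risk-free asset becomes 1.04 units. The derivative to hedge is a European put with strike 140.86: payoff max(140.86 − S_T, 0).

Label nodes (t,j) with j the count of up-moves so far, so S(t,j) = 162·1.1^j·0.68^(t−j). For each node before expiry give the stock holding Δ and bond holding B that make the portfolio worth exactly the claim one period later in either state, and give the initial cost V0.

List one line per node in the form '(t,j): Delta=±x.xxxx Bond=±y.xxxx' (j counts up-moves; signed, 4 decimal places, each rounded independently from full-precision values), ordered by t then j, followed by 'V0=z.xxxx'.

(0,0): Delta=-0.2536 Bond=46.1658
(1,0): Delta=-1.0000 Bond=130.2330
(1,1): Delta=-0.1767 Bond=34.3090
(2,0): Delta=-1.0000 Bond=135.4423
(2,1): Delta=-1.0000 Bond=135.4423
(2,2): Delta=-0.0919 Bond=19.0546
V0=5.0784

Risk-neutral probability p* = (R−d)/(u−d) = (1.04−0.68)/(1.1−0.68) = 0.8571.
Terminal payoffs: V(3,0)=89.9220, V(3,1)=58.4603, V(3,2)=7.5664, V(3,3)=0.0000
(2,0): S=74.9088. Δ = (V_up−V_dn)/(S_up−S_dn) = (58.4603−89.9220)/(82.3997−50.9380) = -1.0000. V = [p*·58.4603 + (1−p*)·89.9220]/1.04 = 60.5335. B = V − Δ·S = 135.4423.
(2,1): S=121.1760. Δ = (V_up−V_dn)/(S_up−S_dn) = (7.5664−58.4603)/(133.2936−82.3997) = -1.0000. V = [p*·7.5664 + (1−p*)·58.4603]/1.04 = 14.2663. B = V − Δ·S = 135.4423.
(2,2): S=196.0200. Δ = (V_up−V_dn)/(S_up−S_dn) = (0.0000−7.5664)/(215.6220−133.2936) = -0.0919. V = [p*·0.0000 + (1−p*)·7.5664]/1.04 = 1.0393. B = V − Δ·S = 19.0546.
(1,0): S=110.1600. Δ = (V_up−V_dn)/(S_up−S_dn) = (14.2663−60.5335)/(121.1760−74.9088) = -1.0000. V = [p*·14.2663 + (1−p*)·60.5335]/1.04 = 20.0730. B = V − Δ·S = 130.2330.
(1,1): S=178.2000. Δ = (V_up−V_dn)/(S_up−S_dn) = (1.0393−14.2663)/(196.0200−121.1760) = -0.1767. V = [p*·1.0393 + (1−p*)·14.2663]/1.04 = 2.8163. B = V − Δ·S = 34.3090.
(0,0): S=162.0000. Δ = (V_up−V_dn)/(S_up−S_dn) = (2.8163−20.0730)/(178.2000−110.1600) = -0.2536. V = [p*·2.8163 + (1−p*)·20.0730]/1.04 = 5.0784. B = V − Δ·S = 46.1658.
Check: Δ(0,0)·S0 + B(0,0) = 5.0784 = V0.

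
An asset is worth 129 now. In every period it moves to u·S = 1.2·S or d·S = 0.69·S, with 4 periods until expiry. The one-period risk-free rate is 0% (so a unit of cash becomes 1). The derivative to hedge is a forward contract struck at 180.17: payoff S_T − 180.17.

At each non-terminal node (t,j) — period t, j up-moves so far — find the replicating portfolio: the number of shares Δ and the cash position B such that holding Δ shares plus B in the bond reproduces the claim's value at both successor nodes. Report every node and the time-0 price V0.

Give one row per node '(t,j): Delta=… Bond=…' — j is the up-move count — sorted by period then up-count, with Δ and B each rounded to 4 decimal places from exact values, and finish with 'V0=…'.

The replicating-portfolio and risk-neutral prices coincide; use p* = (1−0.69)/(1.2−0.69) = 0.6078 for the latter.
At expiry t=4: V(4,0)=-150.9294, V(4,1)=-129.3168, V(4,2)=-91.7297, V(4,3)=-26.3607, V(4,4)=87.3244
(3,0): S=42.3777. Δ = (V_up−V_dn)/(S_up−S_dn) = (-129.3168−-150.9294)/(50.8532−29.2406) = 1.0000. V = [p*·-129.3168 + (1−p*)·-150.9294]/1 = -137.7923. B = V − Δ·S = -180.1700.
(3,1): S=73.7003. Δ = (V_up−V_dn)/(S_up−S_dn) = (-91.7297−-129.3168)/(88.4403−50.8532) = 1.0000. V = [p*·-91.7297 + (1−p*)·-129.3168]/1 = -106.4697. B = V − Δ·S = -180.1700.
(3,2): S=128.1744. Δ = (V_up−V_dn)/(S_up−S_dn) = (-26.3607−-91.7297)/(153.8093−88.4403) = 1.0000. V = [p*·-26.3607 + (1−p*)·-91.7297]/1 = -51.9956. B = V − Δ·S = -180.1700.
(3,3): S=222.9120. Δ = (V_up−V_dn)/(S_up−S_dn) = (87.3244−-26.3607)/(267.4944−153.8093) = 1.0000. V = [p*·87.3244 + (1−p*)·-26.3607]/1 = 42.7420. B = V − Δ·S = -180.1700.
(2,0): S=61.4169. Δ = (V_up−V_dn)/(S_up−S_dn) = (-106.4697−-137.7923)/(73.7003−42.3777) = 1.0000. V = [p*·-106.4697 + (1−p*)·-137.7923]/1 = -118.7531. B = V − Δ·S = -180.1700.
(2,1): S=106.8120. Δ = (V_up−V_dn)/(S_up−S_dn) = (-51.9956−-106.4697)/(128.1744−73.7003) = 1.0000. V = [p*·-51.9956 + (1−p*)·-106.4697]/1 = -73.3580. B = V − Δ·S = -180.1700.
(2,2): S=185.7600. Δ = (V_up−V_dn)/(S_up−S_dn) = (42.7420−-51.9956)/(222.9120−128.1744) = 1.0000. V = [p*·42.7420 + (1−p*)·-51.9956]/1 = 5.5900. B = V − Δ·S = -180.1700.
(1,0): S=89.0100. Δ = (V_up−V_dn)/(S_up−S_dn) = (-73.3580−-118.7531)/(106.8120−61.4169) = 1.0000. V = [p*·-73.3580 + (1−p*)·-118.7531]/1 = -91.1600. B = V − Δ·S = -180.1700.
(1,1): S=154.8000. Δ = (V_up−V_dn)/(S_up−S_dn) = (5.5900−-73.3580)/(185.7600−106.8120) = 1.0000. V = [p*·5.5900 + (1−p*)·-73.3580]/1 = -25.3700. B = V − Δ·S = -180.1700.
(0,0): S=129.0000. Δ = (V_up−V_dn)/(S_up−S_dn) = (-25.3700−-91.1600)/(154.8000−89.0100) = 1.0000. V = [p*·-25.3700 + (1−p*)·-91.1600]/1 = -51.1700. B = V − Δ·S = -180.1700.
Self-financing check: at every node Δ·S+B equals the discounted successor values.

(0,0): Delta=1.0000 Bond=-180.1700
(1,0): Delta=1.0000 Bond=-180.1700
(1,1): Delta=1.0000 Bond=-180.1700
(2,0): Delta=1.0000 Bond=-180.1700
(2,1): Delta=1.0000 Bond=-180.1700
(2,2): Delta=1.0000 Bond=-180.1700
(3,0): Delta=1.0000 Bond=-180.1700
(3,1): Delta=1.0000 Bond=-180.1700
(3,2): Delta=1.0000 Bond=-180.1700
(3,3): Delta=1.0000 Bond=-180.1700
V0=-51.1700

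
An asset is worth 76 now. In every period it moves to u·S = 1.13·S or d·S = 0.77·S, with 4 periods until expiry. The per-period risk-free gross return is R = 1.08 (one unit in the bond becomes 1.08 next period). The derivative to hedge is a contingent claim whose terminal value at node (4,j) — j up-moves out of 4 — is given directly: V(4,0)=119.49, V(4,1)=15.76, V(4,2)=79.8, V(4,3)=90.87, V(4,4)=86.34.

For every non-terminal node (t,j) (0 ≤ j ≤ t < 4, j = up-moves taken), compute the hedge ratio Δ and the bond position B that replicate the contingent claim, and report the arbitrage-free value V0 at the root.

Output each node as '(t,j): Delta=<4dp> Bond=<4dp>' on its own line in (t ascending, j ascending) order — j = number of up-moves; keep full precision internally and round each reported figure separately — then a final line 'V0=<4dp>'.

(0,0): Delta=0.0998 Bond=56.1735
(1,0): Delta=0.8760 Bond=15.2465
(1,1): Delta=0.0145 Bond=67.9933
(2,0): Delta=2.3253 Bond=-48.8412
(2,1): Delta=0.7167 Bond=26.9996
(2,2): Delta=-0.0626 Bond=80.9220
(3,0): Delta=-8.3046 Bond=316.0712
(3,1): Delta=3.4936 Bond=-112.2356
(3,2): Delta=0.4115 Bond=51.9653
(3,3): Delta=-0.1147 Bond=93.1103
V0=63.7614

Risk-neutral probability p* = (R−d)/(u−d) = (1.08−0.77)/(1.13−0.77) = 0.8611.
Payoff layer (t=4): V(4,0)=119.4900, V(4,1)=15.7600, V(4,2)=79.8000, V(4,3)=90.8700, V(4,4)=86.3400
Node (3,0) S=34.6965: V=(p*·15.7600+(1−p*)·119.4900)/1.08=27.9324; Δ=(15.7600−119.4900)/(39.2071−26.7163)=-8.3046; B=V−Δ·S=316.0712
Node (3,1) S=50.9183: V=(p*·79.8000+(1−p*)·15.7600)/1.08=65.6533; Δ=(79.8000−15.7600)/(57.5376−39.2071)=3.4936; B=V−Δ·S=-112.2356
Node (3,2) S=74.7242: V=(p*·90.8700+(1−p*)·79.8000)/1.08=82.7153; Δ=(90.8700−79.8000)/(84.4383−57.5376)=0.4115; B=V−Δ·S=51.9653
Node (3,3) S=109.6602: V=(p*·86.3400+(1−p*)·90.8700)/1.08=80.5270; Δ=(86.3400−90.8700)/(123.9160−84.4383)=-0.1147; B=V−Δ·S=93.1103
Node (2,0) S=45.0604: V=(p*·65.6533+(1−p*)·27.9324)/1.08=55.9391; Δ=(65.6533−27.9324)/(50.9183−34.6965)=2.3253; B=V−Δ·S=-48.8412
Node (2,1) S=66.1276: V=(p*·82.7153+(1−p*)·65.6533)/1.08=74.3940; Δ=(82.7153−65.6533)/(74.7242−50.9183)=0.7167; B=V−Δ·S=26.9996
Node (2,2) S=97.0444: V=(p*·80.5270+(1−p*)·82.7153)/1.08=74.8435; Δ=(80.5270−82.7153)/(109.6602−74.7242)=-0.0626; B=V−Δ·S=80.9220
Node (1,0) S=58.5200: V=(p*·74.3940+(1−p*)·55.9391)/1.08=66.5101; Δ=(74.3940−55.9391)/(66.1276−45.0604)=0.8760; B=V−Δ·S=15.2465
Node (1,1) S=85.8800: V=(p*·74.8435+(1−p*)·74.3940)/1.08=69.2417; Δ=(74.8435−74.3940)/(97.0444−66.1276)=0.0145; B=V−Δ·S=67.9933
Node (0,0) S=76.0000: V=(p*·69.2417+(1−p*)·66.5101)/1.08=63.7614; Δ=(69.2417−66.5101)/(85.8800−58.5200)=0.0998; B=V−Δ·S=56.1735
The time-0 hedge costs 63.7614, which is the no-arbitrage price.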